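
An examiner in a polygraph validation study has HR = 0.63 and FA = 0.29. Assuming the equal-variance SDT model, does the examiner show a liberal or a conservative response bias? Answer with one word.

z(H) = 0.332, z(FA) = -0.553
c = −½·(z(H) + z(FA)) = 0.1105
c > 0 → conservative criterion (biased toward responding “no”).

conservative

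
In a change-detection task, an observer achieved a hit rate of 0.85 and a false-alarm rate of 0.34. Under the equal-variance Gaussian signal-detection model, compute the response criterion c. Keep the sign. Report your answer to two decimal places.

c = -0.31

z(0.85) = 1.036, z(0.34) = -0.412
c = −½·[z(H) + z(FA)] = −0.5 × (1.036 + (-0.412)) = -0.312
c < 0: the observer has a liberal response bias.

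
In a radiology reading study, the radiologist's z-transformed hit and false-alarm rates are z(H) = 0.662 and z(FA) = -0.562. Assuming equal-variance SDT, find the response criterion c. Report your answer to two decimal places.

c = −½·[z(H) + z(FA)] = −½·(0.662 + (-0.562)) = -0.050
c < 0: the radiologist has a liberal response bias.

c = -0.05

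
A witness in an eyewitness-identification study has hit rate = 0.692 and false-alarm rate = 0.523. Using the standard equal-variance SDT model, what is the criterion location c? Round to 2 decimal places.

z(H) = 0.5015
z(FA) = 0.0577
c = −½·[z(H) + z(FA)] = −0.5 × (0.5015 + 0.0577) = -0.2796

c = -0.28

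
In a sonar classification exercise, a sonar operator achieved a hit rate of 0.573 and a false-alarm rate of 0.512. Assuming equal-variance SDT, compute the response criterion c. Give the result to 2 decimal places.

c = -0.11

Φ⁻¹(H) = Φ⁻¹(0.573) = 0.1840
Φ⁻¹(FA) = Φ⁻¹(0.512) = 0.0301
c = −½·[z(H) + z(FA)] = −0.5 × (0.1840 + 0.0301) = -0.10705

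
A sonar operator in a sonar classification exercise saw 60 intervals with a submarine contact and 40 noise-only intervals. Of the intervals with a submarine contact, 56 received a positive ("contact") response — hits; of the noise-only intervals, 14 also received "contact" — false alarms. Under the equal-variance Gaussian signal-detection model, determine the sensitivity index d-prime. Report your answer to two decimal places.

d-prime = 1.89

H = 56/60 = 0.9333
FA = 14/40 = 0.3500
Φ⁻¹(0.9333) = 1.5008, Φ⁻¹(0.3500) = -0.3853
d' = z(H) − z(FA) = 1.5008 − (-0.3853) = 1.8861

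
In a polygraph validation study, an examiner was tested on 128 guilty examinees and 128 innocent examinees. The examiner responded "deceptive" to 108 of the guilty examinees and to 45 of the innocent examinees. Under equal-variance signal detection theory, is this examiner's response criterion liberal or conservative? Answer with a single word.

liberal

z(H) = 1.010, z(FA) = -0.381
c = −½·(z(H) + z(FA)) = -0.3145
c < 0 → liberal criterion (biased toward responding “yes”).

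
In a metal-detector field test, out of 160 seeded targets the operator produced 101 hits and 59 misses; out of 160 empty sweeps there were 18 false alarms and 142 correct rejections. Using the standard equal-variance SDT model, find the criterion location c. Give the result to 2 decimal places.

H = 101/160 = 0.6312
FA = 18/160 = 0.1125
Φ⁻¹(H) = Φ⁻¹(0.6312) = 0.335
Φ⁻¹(FA) = Φ⁻¹(0.1125) = -1.213
c = −½·[z(H) + z(FA)] = −0.5 × (0.335 + (-1.213)) = 0.439
c > 0: the operator has a conservative response bias.

c = 0.44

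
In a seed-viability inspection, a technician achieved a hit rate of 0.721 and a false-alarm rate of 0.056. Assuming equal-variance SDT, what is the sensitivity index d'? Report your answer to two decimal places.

z(H) = 0.586
z(FA) = -1.589
d' = z(H) − z(FA) = 0.586 − (-1.589) = 2.175

d' = 2.18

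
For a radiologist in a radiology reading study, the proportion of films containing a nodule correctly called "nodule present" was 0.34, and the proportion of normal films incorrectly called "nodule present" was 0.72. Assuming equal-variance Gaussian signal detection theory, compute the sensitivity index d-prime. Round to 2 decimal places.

d-prime = -1.00

z(H) = -0.412
z(FA) = 0.583
d' = z(H) − z(FA) = -0.412 − 0.583 = -0.995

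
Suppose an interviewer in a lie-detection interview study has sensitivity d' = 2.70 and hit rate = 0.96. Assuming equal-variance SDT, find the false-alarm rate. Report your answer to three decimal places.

false-alarm rate = 0.171

z(hit rate) = z(0.96) = 1.7507
z(FA) = z(H) − d' = 1.7507 − 2.70 = -0.9493
false-alarm rate = Φ(-0.9493) = 0.1712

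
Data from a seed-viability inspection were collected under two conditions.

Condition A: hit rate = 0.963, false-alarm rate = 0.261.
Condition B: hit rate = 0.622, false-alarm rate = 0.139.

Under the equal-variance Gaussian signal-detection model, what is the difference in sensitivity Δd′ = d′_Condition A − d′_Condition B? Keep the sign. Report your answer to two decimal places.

Δd′ = 1.03

Condition A: z(0.963) = 1.787, z(0.261) = -0.640, d' = 2.427
Condition B: z(0.622) = 0.311, z(0.139) = -1.085, d' = 1.396
Δd' = d'_Condition A − d'_Condition B = 2.427 − 1.396 = 1.031
Condition A has the higher sensitivity.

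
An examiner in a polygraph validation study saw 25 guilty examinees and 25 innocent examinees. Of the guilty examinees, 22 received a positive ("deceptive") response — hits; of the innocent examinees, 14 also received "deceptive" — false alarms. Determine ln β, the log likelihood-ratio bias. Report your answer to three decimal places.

H = 22/25 = 0.8800
FA = 14/25 = 0.5600
z(0.8800) = 1.1750, z(0.5600) = 0.1510
ln β = −½·[z(H)² − z(FA)²] = −0.5 × (1.3806 − 0.0228) = -0.6789

ln β = -0.679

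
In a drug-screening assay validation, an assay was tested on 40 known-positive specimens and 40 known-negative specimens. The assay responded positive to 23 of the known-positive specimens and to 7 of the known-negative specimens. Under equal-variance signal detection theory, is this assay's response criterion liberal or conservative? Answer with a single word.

z(H) = 0.189, z(FA) = -0.935
c = −½·(z(H) + z(FA)) = 0.373
c > 0 → conservative criterion (biased toward responding “no”).

conservative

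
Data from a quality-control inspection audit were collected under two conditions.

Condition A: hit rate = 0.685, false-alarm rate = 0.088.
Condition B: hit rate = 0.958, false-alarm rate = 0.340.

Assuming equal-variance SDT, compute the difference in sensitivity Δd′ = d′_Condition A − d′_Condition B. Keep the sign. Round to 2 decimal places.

Condition A: z(0.685) = 0.482, z(0.088) = -1.353, d' = 1.835
Condition B: z(0.958) = 1.728, z(0.340) = -0.412, d' = 2.140
Δd' = d'_Condition A − d'_Condition B = 1.835 − 2.140 = -0.305
Condition B has the higher sensitivity.

Δd′ = -0.31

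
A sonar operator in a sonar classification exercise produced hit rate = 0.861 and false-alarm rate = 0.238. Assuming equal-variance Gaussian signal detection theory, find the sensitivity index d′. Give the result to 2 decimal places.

z(0.861) = 1.085, z(0.238) = -0.713
d' = z(H) − z(FA) = 1.085 − (-0.713) = 1.798

d′ = 1.80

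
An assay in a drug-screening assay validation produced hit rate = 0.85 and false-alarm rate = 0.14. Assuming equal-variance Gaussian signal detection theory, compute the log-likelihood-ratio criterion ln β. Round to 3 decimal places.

Φ⁻¹(H) = Φ⁻¹(0.85) = 1.0364
Φ⁻¹(FA) = Φ⁻¹(0.14) = -1.0803
ln β = −½·[z(H)² − z(FA)²] = −0.5 × (1.0741 − 1.1670) = 0.04645

ln β = 0.046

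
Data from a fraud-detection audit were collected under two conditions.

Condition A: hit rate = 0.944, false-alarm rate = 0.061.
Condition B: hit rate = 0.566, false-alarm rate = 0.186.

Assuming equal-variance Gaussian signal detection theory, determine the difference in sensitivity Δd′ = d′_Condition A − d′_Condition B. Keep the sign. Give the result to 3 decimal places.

Condition A: z(0.944) = 1.5893, z(0.061) = -1.5464, d' = 3.1357
Condition B: z(0.566) = 0.1662, z(0.186) = -0.8927, d' = 1.0589
Δd' = d'_Condition A − d'_Condition B = 3.1357 − 1.0589 = 2.0768
Condition A has the higher sensitivity.

Δd′ = 2.077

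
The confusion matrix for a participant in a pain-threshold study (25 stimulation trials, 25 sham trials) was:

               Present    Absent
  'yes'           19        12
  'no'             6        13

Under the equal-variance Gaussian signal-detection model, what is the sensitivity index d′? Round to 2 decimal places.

d′ = 0.76

H = 19/25 = 0.7600
FA = 12/25 = 0.4800
z(0.7600) = 0.706, z(0.4800) = -0.050
d' = z(H) − z(FA) = 0.706 − (-0.050) = 0.756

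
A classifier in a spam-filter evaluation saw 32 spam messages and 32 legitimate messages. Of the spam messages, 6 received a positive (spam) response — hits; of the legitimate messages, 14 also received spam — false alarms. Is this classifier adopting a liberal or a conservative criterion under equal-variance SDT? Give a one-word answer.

z(H) = -0.887, z(FA) = -0.157
c = −½·(z(H) + z(FA)) = 0.522
c > 0 → conservative criterion (biased toward responding “no”).

conservative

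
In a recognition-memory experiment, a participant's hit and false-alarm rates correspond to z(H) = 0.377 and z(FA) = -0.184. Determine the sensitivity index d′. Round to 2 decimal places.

d' = z(H) − z(FA) = 0.377 − (-0.184) = 0.561

d′ = 0.56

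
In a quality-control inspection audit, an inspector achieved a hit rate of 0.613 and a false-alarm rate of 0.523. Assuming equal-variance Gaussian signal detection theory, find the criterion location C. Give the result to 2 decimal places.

z(0.613) = 0.287, z(0.523) = 0.058
c = −½·[z(H) + z(FA)] = −0.5 × (0.287 + 0.058) = -0.1725

C = -0.17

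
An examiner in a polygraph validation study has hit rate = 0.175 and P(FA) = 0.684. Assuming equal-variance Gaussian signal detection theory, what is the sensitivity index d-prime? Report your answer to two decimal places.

z(0.175) = -0.935, z(0.684) = 0.479
d' = z(H) − z(FA) = -0.935 − 0.479 = -1.414

d-prime = -1.41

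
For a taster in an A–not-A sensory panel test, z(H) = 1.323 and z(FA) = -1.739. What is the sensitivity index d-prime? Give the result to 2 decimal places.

d-prime = 3.06

d' = z(H) − z(FA) = 1.323 − (-1.739) = 3.062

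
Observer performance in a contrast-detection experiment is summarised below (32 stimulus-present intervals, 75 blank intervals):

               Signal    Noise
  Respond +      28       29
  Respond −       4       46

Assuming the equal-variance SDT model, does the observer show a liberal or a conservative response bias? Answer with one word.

liberal

z(H) = 1.150, z(FA) = -0.288
c = −½·(z(H) + z(FA)) = -0.431
c < 0 → liberal criterion (biased toward responding “yes”).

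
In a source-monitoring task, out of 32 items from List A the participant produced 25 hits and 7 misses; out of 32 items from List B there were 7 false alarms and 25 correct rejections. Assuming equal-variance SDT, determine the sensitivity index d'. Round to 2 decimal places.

H = 25/32 = 0.7812
FA = 7/32 = 0.2188
z(0.7812) = 0.7763, z(0.2188) = -0.7763
d' = z(H) − z(FA) = 0.7763 − (-0.7763) = 1.5526

d' = 1.55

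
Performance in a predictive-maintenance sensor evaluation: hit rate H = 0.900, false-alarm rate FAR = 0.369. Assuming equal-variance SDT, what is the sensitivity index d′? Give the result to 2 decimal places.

Φ⁻¹(H) = 1.2816
Φ⁻¹(FA) = -0.3345
d' = z(H) − z(FA) = 1.2816 − (-0.3345) = 1.6161

d′ = 1.62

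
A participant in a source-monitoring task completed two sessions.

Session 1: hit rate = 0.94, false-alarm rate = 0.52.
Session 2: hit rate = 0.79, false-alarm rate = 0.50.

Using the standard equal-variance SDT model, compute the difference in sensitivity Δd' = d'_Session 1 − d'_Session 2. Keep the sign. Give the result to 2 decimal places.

Δd' = 0.70

Session 1: z(0.94) = 1.555, z(0.52) = 0.050, d' = 1.505
Session 2: z(0.79) = 0.806, z(0.50) = 0.000, d' = 0.806
Δd' = d'_Session 1 − d'_Session 2 = 1.505 − 0.806 = 0.699
Session 1 has the higher sensitivity.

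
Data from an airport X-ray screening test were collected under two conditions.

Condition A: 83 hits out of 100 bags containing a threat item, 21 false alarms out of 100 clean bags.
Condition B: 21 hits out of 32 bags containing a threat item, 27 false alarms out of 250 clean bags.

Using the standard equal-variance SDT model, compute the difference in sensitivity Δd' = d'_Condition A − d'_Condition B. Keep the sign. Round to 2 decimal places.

Δd' = 0.12

Condition A: z(0.8300) = 0.954, z(0.2100) = -0.806, d' = 1.760
Condition B: z(0.6562) = 0.402, z(0.1080) = -1.237, d' = 1.639
Δd' = d'_Condition A − d'_Condition B = 1.760 − 1.639 = 0.121
Condition A has the higher sensitivity.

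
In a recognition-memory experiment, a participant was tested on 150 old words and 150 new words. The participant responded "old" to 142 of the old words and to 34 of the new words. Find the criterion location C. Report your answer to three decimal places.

H = 142/150 = 0.9467
FA = 34/150 = 0.2267
z(0.9467) = 1.6137, z(0.2267) = -0.7498
c = −½·[z(H) + z(FA)] = −0.5 × (1.6137 + (-0.7498)) = -0.43195
c < 0: the participant has a liberal response bias.

C = -0.432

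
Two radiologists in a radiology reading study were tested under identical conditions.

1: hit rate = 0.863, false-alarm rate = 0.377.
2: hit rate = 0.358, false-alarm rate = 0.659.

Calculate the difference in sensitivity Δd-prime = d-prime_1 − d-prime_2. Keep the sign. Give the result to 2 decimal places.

1: z(0.863) = 1.094, z(0.377) = -0.313, d' = 1.407
2: z(0.358) = -0.364, z(0.659) = 0.410, d' = -0.774
Δd' = d'_1 − d'_2 = 1.407 − (-0.774) = 2.181
1 has the higher sensitivity.

Δd-prime = 2.18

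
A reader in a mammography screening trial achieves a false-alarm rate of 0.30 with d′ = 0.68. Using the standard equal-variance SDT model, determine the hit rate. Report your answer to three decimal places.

z(false-alarm rate) = z(0.30) = -0.5244
z(H) = z(FA) + d' = -0.5244 + 0.68 = 0.1556
hit rate = Φ(0.1556) = 0.5618

hit rate = 0.562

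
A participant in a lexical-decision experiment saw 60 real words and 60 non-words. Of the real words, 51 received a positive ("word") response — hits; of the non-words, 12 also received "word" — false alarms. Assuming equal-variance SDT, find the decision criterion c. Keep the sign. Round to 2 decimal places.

H = 51/60 = 0.8500
FA = 12/60 = 0.2000
z(0.8500) = 1.0364, z(0.2000) = -0.8416
c = −½·[z(H) + z(FA)] = −0.5 × (1.0364 + (-0.8416)) = -0.0974
c < 0: the participant has a liberal response bias.

c = -0.10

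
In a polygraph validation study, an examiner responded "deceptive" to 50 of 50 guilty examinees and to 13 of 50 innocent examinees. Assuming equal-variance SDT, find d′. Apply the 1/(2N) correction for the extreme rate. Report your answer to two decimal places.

d′ = 2.97

The hit rate is 50/50 = 1, so apply the 1/(2N) correction: H → 1 − 1/(2·50) = 0.99000.
z(H) = z(0.99000) = 2.326
z(FA) = z(0.26000) = -0.643
d' = 2.326 − (-0.643) = 2.969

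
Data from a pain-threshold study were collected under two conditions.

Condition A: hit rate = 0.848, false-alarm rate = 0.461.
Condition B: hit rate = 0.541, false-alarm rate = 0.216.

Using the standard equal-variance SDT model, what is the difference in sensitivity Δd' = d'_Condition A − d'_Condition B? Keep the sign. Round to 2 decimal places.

Condition A: z(0.848) = 1.028, z(0.461) = -0.098, d' = 1.126
Condition B: z(0.541) = 0.103, z(0.216) = -0.786, d' = 0.889
Δd' = d'_Condition A − d'_Condition B = 1.126 − 0.889 = 0.237
Condition A has the higher sensitivity.

Δd' = 0.24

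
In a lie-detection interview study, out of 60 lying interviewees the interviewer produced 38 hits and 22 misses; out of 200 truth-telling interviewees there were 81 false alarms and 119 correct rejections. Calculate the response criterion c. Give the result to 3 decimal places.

H = 38/60 = 0.6333
FA = 81/200 = 0.4050
z(0.6333) = 0.3406, z(0.4050) = -0.2404
c = −½·[z(H) + z(FA)] = −0.5 × (0.3406 + (-0.2404)) = -0.0501
c < 0: the interviewer has a liberal response bias.

c = -0.050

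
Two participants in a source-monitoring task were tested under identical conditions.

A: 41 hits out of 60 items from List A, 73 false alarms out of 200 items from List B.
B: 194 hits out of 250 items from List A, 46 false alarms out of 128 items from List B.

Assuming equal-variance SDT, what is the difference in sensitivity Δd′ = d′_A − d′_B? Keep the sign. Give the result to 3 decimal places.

A: z(0.6833) = 0.4769, z(0.3650) = -0.3451, d' = 0.8220
B: z(0.7760) = 0.7588, z(0.3594) = -0.3601, d' = 1.1189
Δd' = d'_A − d'_B = 0.8220 − 1.1189 = -0.2969
B has the higher sensitivity.

Δd′ = -0.297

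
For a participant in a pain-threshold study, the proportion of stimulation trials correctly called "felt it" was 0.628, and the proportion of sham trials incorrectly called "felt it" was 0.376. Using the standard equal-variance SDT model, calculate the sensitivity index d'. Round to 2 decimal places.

z(0.628) = 0.3266, z(0.376) = -0.3160
d' = z(H) − z(FA) = 0.3266 − (-0.3160) = 0.6426

d' = 0.64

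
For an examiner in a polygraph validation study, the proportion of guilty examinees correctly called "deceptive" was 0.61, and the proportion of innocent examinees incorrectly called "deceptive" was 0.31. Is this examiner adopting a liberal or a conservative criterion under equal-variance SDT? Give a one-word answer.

z(H) = 0.279, z(FA) = -0.496
c = −½·(z(H) + z(FA)) = 0.1085
c > 0 → conservative criterion (biased toward responding “no”).

conservative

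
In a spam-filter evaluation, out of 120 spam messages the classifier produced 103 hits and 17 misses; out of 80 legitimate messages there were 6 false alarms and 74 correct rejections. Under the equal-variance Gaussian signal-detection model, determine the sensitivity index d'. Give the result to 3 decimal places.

H = 103/120 = 0.8583
FA = 6/80 = 0.0750
Φ⁻¹(H) = 1.0727
Φ⁻¹(FA) = -1.4395
d' = z(H) − z(FA) = 1.0727 − (-1.4395) = 2.5122

d' = 2.512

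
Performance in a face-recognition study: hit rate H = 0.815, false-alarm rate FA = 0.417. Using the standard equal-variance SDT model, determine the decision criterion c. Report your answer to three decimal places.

c = -0.343

Φ⁻¹(H) = 0.8965
Φ⁻¹(FA) = -0.2096
c = −½·[z(H) + z(FA)] = −0.5 × (0.8965 + (-0.2096)) = -0.34345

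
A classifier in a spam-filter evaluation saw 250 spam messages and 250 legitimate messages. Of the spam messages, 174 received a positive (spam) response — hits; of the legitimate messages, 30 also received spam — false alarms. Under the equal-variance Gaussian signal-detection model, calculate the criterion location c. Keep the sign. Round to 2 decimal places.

H = 174/250 = 0.6960
FA = 30/250 = 0.1200
z(0.6960) = 0.513, z(0.1200) = -1.175
c = −½·[z(H) + z(FA)] = −0.5 × (0.513 + (-1.175)) = 0.331

c = 0.33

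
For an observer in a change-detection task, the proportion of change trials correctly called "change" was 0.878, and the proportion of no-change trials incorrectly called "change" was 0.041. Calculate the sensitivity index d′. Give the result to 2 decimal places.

Φ⁻¹(H) = 1.1650
Φ⁻¹(FA) = -1.7392
d' = z(H) − z(FA) = 1.1650 − (-1.7392) = 2.9042

d′ = 2.90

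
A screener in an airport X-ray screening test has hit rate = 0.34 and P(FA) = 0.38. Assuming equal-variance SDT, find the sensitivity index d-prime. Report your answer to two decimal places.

Φ⁻¹(H) = -0.412
Φ⁻¹(FA) = -0.305
d' = z(H) − z(FA) = -0.412 − (-0.305) = -0.107

d-prime = -0.11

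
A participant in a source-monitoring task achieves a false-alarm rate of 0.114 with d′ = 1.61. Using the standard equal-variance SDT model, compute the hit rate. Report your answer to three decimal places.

z(false-alarm rate) = z(0.114) = -1.2055
z(H) = z(FA) + d' = -1.2055 + 1.61 = 0.4045
hit rate = Φ(0.4045) = 0.6571

hit rate = 0.657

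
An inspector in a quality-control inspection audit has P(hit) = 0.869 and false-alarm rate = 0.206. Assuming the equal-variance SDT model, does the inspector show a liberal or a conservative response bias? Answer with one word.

liberal

z(H) = 1.122, z(FA) = -0.820
c = −½·(z(H) + z(FA)) = -0.151
c < 0 → liberal criterion (biased toward responding “yes”).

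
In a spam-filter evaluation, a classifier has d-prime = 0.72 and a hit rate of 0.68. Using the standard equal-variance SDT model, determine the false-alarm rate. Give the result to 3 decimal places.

false-alarm rate = 0.400

z(hit rate) = z(0.68) = 0.4677
z(FA) = z(H) − d' = 0.4677 − 0.72 = -0.2523
false-alarm rate = Φ(-0.2523) = 0.4004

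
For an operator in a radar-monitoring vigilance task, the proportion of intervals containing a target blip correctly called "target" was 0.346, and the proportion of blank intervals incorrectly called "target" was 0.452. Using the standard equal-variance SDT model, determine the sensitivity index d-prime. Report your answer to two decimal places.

z(0.346) = -0.3961, z(0.452) = -0.1206
d' = z(H) − z(FA) = -0.3961 − (-0.1206) = -0.2755

d-prime = -0.28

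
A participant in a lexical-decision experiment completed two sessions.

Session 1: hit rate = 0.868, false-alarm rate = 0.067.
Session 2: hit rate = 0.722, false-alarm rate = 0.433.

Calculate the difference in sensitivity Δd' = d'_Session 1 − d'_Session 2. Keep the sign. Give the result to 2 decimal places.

Δd' = 1.86

Session 1: z(0.868) = 1.117, z(0.067) = -1.499, d' = 2.616
Session 2: z(0.722) = 0.589, z(0.433) = -0.169, d' = 0.758
Δd' = d'_Session 1 − d'_Session 2 = 2.616 − 0.758 = 1.858
Session 1 has the higher sensitivity.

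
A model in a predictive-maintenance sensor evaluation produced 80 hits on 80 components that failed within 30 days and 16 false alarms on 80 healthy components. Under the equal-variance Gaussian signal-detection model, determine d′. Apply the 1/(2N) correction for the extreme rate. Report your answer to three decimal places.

d′ = 3.339

The hit rate is 80/80 = 1, so apply the 1/(2N) correction: H → 1 − 1/(2·80) = 0.99375.
z(H) = z(0.99375) = 2.4977
z(FA) = z(0.20000) = -0.8416
d' = 2.4977 − (-0.8416) = 3.3393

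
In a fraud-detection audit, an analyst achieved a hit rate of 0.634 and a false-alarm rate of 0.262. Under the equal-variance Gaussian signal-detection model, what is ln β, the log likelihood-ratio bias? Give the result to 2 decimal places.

Φ⁻¹(0.634) = 0.342, Φ⁻¹(0.262) = -0.637
ln β = −½·[z(H)² − z(FA)²] = −0.5 × (0.117 − 0.406) = 0.1445

ln β = 0.14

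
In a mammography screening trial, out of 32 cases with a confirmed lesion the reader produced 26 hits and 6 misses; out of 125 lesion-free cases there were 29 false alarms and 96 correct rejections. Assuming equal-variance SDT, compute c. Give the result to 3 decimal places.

c = -0.077

H = 26/32 = 0.8125
FA = 29/125 = 0.2320
z(H) = 0.8871
z(FA) = -0.7323
c = −½·[z(H) + z(FA)] = −0.5 × (0.8871 + (-0.7323)) = -0.0774
c < 0: the reader has a liberal response bias.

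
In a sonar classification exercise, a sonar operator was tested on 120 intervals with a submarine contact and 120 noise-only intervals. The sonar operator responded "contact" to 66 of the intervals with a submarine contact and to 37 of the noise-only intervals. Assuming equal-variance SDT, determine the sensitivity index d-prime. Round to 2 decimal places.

d-prime = 0.63

H = 66/120 = 0.5500
FA = 37/120 = 0.3083
z(0.5500) = 0.1257, z(0.3083) = -0.5007
d' = z(H) − z(FA) = 0.1257 − (-0.5007) = 0.6264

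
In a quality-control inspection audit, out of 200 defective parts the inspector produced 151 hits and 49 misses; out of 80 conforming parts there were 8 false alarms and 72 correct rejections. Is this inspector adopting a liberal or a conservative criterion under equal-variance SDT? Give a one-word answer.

z(H) = 0.690, z(FA) = -1.282
c = −½·(z(H) + z(FA)) = 0.296
c > 0 → conservative criterion (biased toward responding “no”).

conservative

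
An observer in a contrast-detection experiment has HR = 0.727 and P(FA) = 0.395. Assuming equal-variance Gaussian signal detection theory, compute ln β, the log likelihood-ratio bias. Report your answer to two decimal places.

ln β = -0.15

Φ⁻¹(H) = 0.604
Φ⁻¹(FA) = -0.266
ln β = −½·[z(H)² − z(FA)²] = −0.5 × (0.365 − 0.071) = -0.147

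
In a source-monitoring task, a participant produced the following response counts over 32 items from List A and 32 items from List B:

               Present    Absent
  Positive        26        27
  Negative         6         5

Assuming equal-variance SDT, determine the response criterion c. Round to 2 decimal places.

H = 26/32 = 0.8125
FA = 27/32 = 0.8438
z(0.8125) = 0.887, z(0.8438) = 1.010
c = −½·[z(H) + z(FA)] = −0.5 × (0.887 + 1.010) = -0.9485
c < 0: the participant has a liberal response bias.

c = -0.95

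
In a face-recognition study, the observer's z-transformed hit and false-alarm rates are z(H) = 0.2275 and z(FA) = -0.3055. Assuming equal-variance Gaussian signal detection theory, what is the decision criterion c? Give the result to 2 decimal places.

c = 0.04

c = −½·[z(H) + z(FA)] = −½·(0.2275 + (-0.3055)) = 0.0390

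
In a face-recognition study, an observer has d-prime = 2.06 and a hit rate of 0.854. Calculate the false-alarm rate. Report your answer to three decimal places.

false-alarm rate = 0.157

z(hit rate) = z(0.854) = 1.0537
z(FA) = z(H) − d' = 1.0537 − 2.06 = -1.0063
false-alarm rate = Φ(-1.0063) = 0.1571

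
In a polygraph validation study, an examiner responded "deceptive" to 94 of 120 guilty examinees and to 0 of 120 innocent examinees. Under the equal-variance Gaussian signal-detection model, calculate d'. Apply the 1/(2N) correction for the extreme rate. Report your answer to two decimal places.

The false-alarm rate is 0/120 = 0, so apply the 1/(2N) correction: FA → 1/(2·120) = 0.00417.
z(H) = z(0.78333) = 0.783
z(FA) = z(0.00417) = -2.638
d' = 0.783 − (-2.638) = 3.421

d' = 3.42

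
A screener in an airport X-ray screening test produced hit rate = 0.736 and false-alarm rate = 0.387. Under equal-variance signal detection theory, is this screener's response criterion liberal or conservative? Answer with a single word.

liberal

z(H) = 0.631, z(FA) = -0.287
c = −½·(z(H) + z(FA)) = -0.172
c < 0 → liberal criterion (biased toward responding “yes”).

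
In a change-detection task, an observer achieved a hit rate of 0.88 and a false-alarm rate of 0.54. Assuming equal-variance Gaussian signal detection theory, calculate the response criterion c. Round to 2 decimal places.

z(H) = 1.1750
z(FA) = 0.1004
c = −½·[z(H) + z(FA)] = −0.5 × (1.1750 + 0.1004) = -0.6377

c = -0.64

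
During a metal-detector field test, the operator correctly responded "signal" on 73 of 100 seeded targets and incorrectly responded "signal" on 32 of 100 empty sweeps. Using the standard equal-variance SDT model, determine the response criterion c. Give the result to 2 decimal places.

H = 73/100 = 0.7300
FA = 32/100 = 0.3200
Φ⁻¹(0.7300) = 0.6128, Φ⁻¹(0.3200) = -0.4677
c = −½·[z(H) + z(FA)] = −0.5 × (0.6128 + (-0.4677)) = -0.07255
c < 0: the operator has a liberal response bias.

c = -0.07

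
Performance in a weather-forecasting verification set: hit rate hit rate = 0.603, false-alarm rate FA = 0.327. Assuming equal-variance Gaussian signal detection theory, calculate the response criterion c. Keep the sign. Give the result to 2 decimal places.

c = 0.09

z(H) = 0.2611
z(FA) = -0.4482
c = −½·[z(H) + z(FA)] = −0.5 × (0.2611 + (-0.4482)) = 0.09355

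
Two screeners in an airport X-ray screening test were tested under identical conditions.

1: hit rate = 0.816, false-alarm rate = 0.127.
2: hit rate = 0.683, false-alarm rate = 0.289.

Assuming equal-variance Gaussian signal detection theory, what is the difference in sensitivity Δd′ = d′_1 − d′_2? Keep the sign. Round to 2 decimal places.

1: z(0.816) = 0.900, z(0.127) = -1.141, d' = 2.041
2: z(0.683) = 0.476, z(0.289) = -0.556, d' = 1.032
Δd' = d'_1 − d'_2 = 2.041 − 1.032 = 1.009
1 has the higher sensitivity.

Δd′ = 1.01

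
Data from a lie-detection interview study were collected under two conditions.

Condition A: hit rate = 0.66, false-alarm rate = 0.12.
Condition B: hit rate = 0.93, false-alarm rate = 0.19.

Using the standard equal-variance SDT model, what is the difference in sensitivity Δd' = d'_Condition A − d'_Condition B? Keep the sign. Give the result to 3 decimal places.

Condition A: z(0.66) = 0.4125, z(0.12) = -1.1750, d' = 1.5875
Condition B: z(0.93) = 1.4758, z(0.19) = -0.8779, d' = 2.3537
Δd' = d'_Condition A − d'_Condition B = 1.5875 − 2.3537 = -0.7662
Condition B has the higher sensitivity.

Δd' = -0.766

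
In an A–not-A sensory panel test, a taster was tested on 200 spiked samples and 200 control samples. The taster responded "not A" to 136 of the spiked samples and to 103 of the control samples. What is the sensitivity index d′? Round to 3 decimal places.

H = 136/200 = 0.6800
FA = 103/200 = 0.5150
Φ⁻¹(H) = Φ⁻¹(0.6800) = 0.4677
Φ⁻¹(FA) = Φ⁻¹(0.5150) = 0.0376
d' = z(H) − z(FA) = 0.4677 − 0.0376 = 0.4301

d′ = 0.430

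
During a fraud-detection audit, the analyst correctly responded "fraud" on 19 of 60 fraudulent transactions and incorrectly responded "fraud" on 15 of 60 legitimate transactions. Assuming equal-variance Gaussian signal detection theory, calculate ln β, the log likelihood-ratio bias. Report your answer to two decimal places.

ln β = 0.11

H = 19/60 = 0.3167
FA = 15/60 = 0.2500
z(H) = z(0.3167) = -0.477
z(FA) = z(0.2500) = -0.674
ln β = −½·[z(H)² − z(FA)²] = −0.5 × (0.228 − 0.454) = 0.113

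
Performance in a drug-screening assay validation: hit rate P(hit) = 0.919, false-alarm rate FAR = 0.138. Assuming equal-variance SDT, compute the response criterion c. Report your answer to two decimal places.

z(0.919) = 1.398, z(0.138) = -1.089
c = −½·[z(H) + z(FA)] = −0.5 × (1.398 + (-1.089)) = -0.1545

c = -0.15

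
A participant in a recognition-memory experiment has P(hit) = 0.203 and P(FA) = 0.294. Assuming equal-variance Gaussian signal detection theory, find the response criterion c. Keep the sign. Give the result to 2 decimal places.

c = 0.69

z(0.203) = -0.831, z(0.294) = -0.542
c = −½·[z(H) + z(FA)] = −0.5 × (-0.831 + (-0.542)) = 0.6865
c > 0: the participant has a conservative response bias.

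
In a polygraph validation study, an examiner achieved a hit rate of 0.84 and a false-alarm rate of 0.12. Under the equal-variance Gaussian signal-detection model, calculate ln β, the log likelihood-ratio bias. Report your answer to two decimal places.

Φ⁻¹(H) = Φ⁻¹(0.84) = 0.994
Φ⁻¹(FA) = Φ⁻¹(0.12) = -1.175
ln β = −½·[z(H)² − z(FA)²] = −0.5 × (0.988 − 1.381) = 0.1965

ln β = 0.20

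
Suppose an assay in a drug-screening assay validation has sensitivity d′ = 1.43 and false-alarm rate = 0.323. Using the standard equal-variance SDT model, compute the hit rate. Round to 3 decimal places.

hit rate = 0.834

z(false-alarm rate) = z(0.323) = -0.4593
z(H) = z(FA) + d' = -0.4593 + 1.43 = 0.9707
hit rate = Φ(0.9707) = 0.8342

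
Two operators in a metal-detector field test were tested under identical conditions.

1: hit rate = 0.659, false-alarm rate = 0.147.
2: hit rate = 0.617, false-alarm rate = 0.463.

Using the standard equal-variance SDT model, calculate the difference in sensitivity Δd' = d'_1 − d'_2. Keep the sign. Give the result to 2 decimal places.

Δd' = 1.07

1: z(0.659) = 0.410, z(0.147) = -1.049, d' = 1.459
2: z(0.617) = 0.298, z(0.463) = -0.093, d' = 0.391
Δd' = d'_1 − d'_2 = 1.459 − 0.391 = 1.068
1 has the higher sensitivity.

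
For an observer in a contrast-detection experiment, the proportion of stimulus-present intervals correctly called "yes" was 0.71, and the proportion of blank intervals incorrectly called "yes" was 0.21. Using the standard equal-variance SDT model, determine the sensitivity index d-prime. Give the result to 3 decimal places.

Φ⁻¹(H) = 0.5534
Φ⁻¹(FA) = -0.8064
d' = z(H) − z(FA) = 0.5534 − (-0.8064) = 1.3598

d-prime = 1.360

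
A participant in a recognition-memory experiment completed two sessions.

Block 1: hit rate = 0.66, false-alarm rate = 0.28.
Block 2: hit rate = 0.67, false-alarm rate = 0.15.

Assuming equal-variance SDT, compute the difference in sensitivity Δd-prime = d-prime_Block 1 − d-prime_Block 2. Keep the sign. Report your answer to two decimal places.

Block 1: z(0.66) = 0.412, z(0.28) = -0.583, d' = 0.995
Block 2: z(0.67) = 0.440, z(0.15) = -1.036, d' = 1.476
Δd' = d'_Block 1 − d'_Block 2 = 0.995 − 1.476 = -0.481
Block 2 has the higher sensitivity.

Δd-prime = -0.48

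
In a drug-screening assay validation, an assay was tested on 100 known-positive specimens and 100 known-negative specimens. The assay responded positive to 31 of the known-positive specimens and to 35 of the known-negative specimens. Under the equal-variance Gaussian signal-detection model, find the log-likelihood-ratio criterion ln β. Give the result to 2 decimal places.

H = 31/100 = 0.3100
FA = 35/100 = 0.3500
Φ⁻¹(0.3100) = -0.496, Φ⁻¹(0.3500) = -0.385
ln β = −½·[z(H)² − z(FA)²] = −0.5 × (0.246 − 0.148) = -0.049

ln β = -0.05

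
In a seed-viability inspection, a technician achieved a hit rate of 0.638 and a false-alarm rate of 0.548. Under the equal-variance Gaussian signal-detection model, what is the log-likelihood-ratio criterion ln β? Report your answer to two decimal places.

Φ⁻¹(H) = Φ⁻¹(0.638) = 0.353
Φ⁻¹(FA) = Φ⁻¹(0.548) = 0.121
ln β = −½·[z(H)² − z(FA)²] = −0.5 × (0.125 − 0.015) = -0.055

ln β = -0.06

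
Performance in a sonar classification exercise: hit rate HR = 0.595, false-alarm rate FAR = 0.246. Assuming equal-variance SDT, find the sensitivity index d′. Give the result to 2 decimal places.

Φ⁻¹(0.595) = 0.240, Φ⁻¹(0.246) = -0.687
d' = z(H) − z(FA) = 0.240 − (-0.687) = 0.927

d′ = 0.93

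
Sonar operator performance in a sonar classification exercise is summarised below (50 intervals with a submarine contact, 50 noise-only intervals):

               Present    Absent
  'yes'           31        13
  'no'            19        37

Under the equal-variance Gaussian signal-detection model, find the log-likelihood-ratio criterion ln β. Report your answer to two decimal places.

ln β = 0.16

H = 31/50 = 0.6200
FA = 13/50 = 0.2600
Φ⁻¹(0.6200) = 0.305, Φ⁻¹(0.2600) = -0.643
ln β = −½·[z(H)² − z(FA)²] = −0.5 × (0.093 − 0.413) = 0.160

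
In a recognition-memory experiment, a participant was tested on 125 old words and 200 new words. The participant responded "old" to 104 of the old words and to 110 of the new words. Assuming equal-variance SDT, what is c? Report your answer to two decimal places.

c = -0.54

H = 104/125 = 0.8320
FA = 110/200 = 0.5500
z(H) = z(0.8320) = 0.9621
z(FA) = z(0.5500) = 0.1257
c = −½·[z(H) + z(FA)] = −0.5 × (0.9621 + 0.1257) = -0.5439
c < 0: the participant has a liberal response bias.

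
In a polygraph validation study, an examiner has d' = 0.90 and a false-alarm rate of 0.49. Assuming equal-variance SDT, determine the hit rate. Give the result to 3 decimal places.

hit rate = 0.809

z(false-alarm rate) = z(0.49) = -0.0251
z(H) = z(FA) + d' = -0.0251 + 0.90 = 0.8749
hit rate = Φ(0.8749) = 0.8092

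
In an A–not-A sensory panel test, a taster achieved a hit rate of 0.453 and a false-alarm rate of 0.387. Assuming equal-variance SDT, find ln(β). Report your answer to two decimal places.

Φ⁻¹(H) = -0.118
Φ⁻¹(FA) = -0.287
ln β = −½·[z(H)² − z(FA)²] = −0.5 × (0.014 − 0.082) = 0.034

ln β = 0.03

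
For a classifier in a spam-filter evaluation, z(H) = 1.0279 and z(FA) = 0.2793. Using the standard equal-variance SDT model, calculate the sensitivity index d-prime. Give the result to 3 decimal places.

d-prime = 0.749

d' = z(H) − z(FA) = 1.0279 − 0.2793 = 0.7486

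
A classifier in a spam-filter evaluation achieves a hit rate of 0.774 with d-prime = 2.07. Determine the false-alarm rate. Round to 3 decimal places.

false-alarm rate = 0.094

z(hit rate) = z(0.774) = 0.7521
z(FA) = z(H) − d' = 0.7521 − 2.07 = -1.3179
false-alarm rate = Φ(-1.3179) = 0.0938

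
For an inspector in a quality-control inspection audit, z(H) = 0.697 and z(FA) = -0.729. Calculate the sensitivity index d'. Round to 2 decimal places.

d' = z(H) − z(FA) = 0.697 − (-0.729) = 1.426

d' = 1.43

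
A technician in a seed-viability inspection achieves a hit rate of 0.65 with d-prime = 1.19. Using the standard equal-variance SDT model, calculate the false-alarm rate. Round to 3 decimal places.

z(hit rate) = z(0.65) = 0.3853
z(FA) = z(H) − d' = 0.3853 − 1.19 = -0.8047
false-alarm rate = Φ(-0.8047) = 0.2105

false-alarm rate = 0.211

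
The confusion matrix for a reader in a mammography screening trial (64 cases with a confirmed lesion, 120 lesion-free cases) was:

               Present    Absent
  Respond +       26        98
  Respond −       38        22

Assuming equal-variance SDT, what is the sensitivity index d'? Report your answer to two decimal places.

d' = -1.14

H = 26/64 = 0.4062
FA = 98/120 = 0.8167
z(H) = z(0.4062) = -0.237
z(FA) = z(0.8167) = 0.903
d' = z(H) − z(FA) = -0.237 − 0.903 = -1.140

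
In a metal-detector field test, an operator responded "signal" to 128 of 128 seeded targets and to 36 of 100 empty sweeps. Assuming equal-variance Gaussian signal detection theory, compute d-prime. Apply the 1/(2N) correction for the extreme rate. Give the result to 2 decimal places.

The hit rate is 128/128 = 1, so apply the 1/(2N) correction: H → 1 − 1/(2·128) = 0.99609.
z(H) = z(0.99609) = 2.660
z(FA) = z(0.36000) = -0.358
d' = 2.660 − (-0.358) = 3.018

d-prime = 3.02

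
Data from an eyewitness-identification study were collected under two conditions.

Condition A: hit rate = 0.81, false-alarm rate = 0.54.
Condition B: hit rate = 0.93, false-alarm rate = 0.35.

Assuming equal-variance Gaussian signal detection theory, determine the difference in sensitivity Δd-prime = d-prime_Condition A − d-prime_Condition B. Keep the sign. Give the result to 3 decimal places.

Condition A: z(0.81) = 0.8779, z(0.54) = 0.1004, d' = 0.7775
Condition B: z(0.93) = 1.4758, z(0.35) = -0.3853, d' = 1.8611
Δd' = d'_Condition A − d'_Condition B = 0.7775 − 1.8611 = -1.0836
Condition B has the higher sensitivity.

Δd-prime = -1.084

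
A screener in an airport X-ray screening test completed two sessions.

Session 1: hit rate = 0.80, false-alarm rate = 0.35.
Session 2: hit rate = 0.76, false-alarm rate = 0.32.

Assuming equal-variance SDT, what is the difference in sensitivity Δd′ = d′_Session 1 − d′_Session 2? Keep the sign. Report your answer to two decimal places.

Δd′ = 0.05

Session 1: z(0.80) = 0.842, z(0.35) = -0.385, d' = 1.227
Session 2: z(0.76) = 0.706, z(0.32) = -0.468, d' = 1.174
Δd' = d'_Session 1 − d'_Session 2 = 1.227 − 1.174 = 0.053
Session 1 has the higher sensitivity.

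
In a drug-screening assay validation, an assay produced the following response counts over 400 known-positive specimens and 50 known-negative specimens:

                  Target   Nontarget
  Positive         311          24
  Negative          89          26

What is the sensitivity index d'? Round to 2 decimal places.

H = 311/400 = 0.7775
FA = 24/50 = 0.4800
z(H) = 0.7638
z(FA) = -0.0502
d' = z(H) − z(FA) = 0.7638 − (-0.0502) = 0.8140

d' = 0.81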